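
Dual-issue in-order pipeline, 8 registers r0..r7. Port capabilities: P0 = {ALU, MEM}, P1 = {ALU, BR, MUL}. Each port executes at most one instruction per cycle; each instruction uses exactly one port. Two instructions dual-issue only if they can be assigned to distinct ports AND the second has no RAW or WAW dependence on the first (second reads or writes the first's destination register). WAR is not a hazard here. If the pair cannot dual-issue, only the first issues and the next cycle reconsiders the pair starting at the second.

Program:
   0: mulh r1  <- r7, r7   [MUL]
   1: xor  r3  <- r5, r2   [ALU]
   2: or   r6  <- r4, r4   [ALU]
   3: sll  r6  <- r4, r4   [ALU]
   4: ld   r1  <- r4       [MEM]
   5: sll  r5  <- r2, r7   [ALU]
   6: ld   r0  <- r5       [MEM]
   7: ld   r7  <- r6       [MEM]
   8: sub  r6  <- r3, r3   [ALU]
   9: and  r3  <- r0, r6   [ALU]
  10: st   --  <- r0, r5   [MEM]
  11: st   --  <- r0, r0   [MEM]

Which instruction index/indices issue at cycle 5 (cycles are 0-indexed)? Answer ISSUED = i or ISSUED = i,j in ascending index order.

0. mulh xor @i0/i1  | 2-wide
1. or @i2  | WAW r6
2. sll ld @i3/i4  | 2-wide
3. sll @i5  | RAW r5
4. ld @i6  | no-port MEM/MEM
5. ld sub @i7/i8  | 2-wide
6. and st @i9/i10  | 2-wide
7. st @i11  | tail

ISSUED = 7,8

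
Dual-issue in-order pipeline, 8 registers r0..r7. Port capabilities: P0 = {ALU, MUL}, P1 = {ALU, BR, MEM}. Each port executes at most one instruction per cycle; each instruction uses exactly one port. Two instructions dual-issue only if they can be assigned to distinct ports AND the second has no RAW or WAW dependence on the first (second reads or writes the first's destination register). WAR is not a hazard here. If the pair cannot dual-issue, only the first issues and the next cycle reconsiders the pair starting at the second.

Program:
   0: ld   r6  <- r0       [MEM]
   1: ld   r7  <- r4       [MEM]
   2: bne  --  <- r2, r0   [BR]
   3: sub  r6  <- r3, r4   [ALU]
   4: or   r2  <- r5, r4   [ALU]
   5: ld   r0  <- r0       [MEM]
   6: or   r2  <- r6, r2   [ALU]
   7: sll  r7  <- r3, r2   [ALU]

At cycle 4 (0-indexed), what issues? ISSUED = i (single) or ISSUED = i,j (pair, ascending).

ISSUED = 6

  cy0 -> i0 (ld.MEM) no-port MEM/MEM
  cy1 -> i1 (ld.MEM) no-port MEM/BR
  cy2 -> i2&i3 (bne.BR sub.ALU) dual
  cy3 -> i4&i5 (or.ALU ld.MEM) dual
  cy4 -> i6 (or.ALU) RAW r2
  cy5 -> i7 (sll.ALU) tail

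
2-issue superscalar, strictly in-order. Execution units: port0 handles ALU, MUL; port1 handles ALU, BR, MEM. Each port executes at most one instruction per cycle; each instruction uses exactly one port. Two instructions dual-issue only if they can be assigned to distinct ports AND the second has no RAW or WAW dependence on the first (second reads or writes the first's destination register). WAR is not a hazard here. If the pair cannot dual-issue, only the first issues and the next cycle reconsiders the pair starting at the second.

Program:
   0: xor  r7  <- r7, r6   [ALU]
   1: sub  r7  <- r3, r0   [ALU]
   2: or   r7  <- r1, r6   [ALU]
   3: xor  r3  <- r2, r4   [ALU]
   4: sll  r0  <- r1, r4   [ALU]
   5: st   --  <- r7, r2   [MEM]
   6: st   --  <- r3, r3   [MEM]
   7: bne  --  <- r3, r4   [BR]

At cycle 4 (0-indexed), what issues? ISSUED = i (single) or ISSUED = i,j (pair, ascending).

ISSUED = 6

  cy0 -> i0 (xor) WAW r7
  cy1 -> i1 (sub) WAW r7
  cy2 -> i2&i3 (or/xor) dual
  cy3 -> i4&i5 (sll/st) dual
  cy4 -> i6 (st) no-port MEM/BR
  cy5 -> i7 (bne) tail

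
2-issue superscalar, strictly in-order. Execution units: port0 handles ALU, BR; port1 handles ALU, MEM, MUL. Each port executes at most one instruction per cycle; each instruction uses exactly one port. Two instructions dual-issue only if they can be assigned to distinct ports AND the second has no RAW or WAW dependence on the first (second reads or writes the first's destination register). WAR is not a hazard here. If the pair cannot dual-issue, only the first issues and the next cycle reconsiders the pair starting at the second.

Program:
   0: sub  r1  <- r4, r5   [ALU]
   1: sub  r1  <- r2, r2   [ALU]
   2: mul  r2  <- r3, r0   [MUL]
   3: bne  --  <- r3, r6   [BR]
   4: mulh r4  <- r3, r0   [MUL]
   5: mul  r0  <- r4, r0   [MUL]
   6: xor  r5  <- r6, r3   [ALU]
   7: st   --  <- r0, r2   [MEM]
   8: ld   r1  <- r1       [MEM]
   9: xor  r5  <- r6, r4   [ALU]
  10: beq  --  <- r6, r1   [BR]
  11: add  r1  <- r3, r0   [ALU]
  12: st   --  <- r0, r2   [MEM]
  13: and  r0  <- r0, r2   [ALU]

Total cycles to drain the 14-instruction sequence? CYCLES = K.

  cy0 -> i0 (sub.ALU) WAW r1
  cy1 -> i1&i2 (sub.ALU mul.MUL) dual
  cy2 -> i3&i4 (bne.BR mulh.MUL) dual
  cy3 -> i5&i6 (mul.MUL xor.ALU) dual
  cy4 -> i7 (st.MEM) no-port MEM/MEM
  cy5 -> i8&i9 (ld.MEM xor.ALU) dual
  cy6 -> i10&i11 (beq.BR add.ALU) dual
  cy7 -> i12&i13 (st.MEM and.ALU) dual

CYCLES = 8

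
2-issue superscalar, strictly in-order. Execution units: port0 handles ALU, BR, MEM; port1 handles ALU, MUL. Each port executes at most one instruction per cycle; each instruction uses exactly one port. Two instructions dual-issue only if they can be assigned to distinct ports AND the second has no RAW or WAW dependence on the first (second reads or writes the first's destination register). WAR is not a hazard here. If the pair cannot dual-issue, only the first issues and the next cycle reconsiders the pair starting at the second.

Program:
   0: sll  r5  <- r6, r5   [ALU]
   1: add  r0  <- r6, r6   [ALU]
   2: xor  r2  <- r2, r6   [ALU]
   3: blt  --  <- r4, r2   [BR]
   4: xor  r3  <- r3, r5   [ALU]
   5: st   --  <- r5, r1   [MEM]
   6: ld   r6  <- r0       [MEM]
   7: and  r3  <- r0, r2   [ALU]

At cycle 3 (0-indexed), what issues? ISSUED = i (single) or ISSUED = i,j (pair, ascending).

ISSUED = 5

c0: i0,i1 sll/add  pair
c1: i2 xor  RAW r2
c2: i3,i4 blt/xor  pair
c3: i5 st  no-port MEM/MEM
c4: i6,i7 ld/and  pair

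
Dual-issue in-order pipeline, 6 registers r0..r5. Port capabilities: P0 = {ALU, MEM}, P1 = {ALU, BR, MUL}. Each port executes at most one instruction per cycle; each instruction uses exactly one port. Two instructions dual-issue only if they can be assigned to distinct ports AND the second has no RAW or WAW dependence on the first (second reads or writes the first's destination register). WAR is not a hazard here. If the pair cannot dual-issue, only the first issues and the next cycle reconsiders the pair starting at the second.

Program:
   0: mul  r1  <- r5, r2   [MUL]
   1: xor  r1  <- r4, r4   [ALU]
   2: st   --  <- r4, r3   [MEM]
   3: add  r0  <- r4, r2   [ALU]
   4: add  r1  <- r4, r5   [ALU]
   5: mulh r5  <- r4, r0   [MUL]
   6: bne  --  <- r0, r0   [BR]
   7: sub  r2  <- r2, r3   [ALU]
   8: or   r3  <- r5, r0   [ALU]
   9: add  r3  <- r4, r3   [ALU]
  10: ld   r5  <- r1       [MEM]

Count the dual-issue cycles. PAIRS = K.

  cy0 -> i0 (mul.MUL) WAW r1
  cy1 -> i1+i2 (xor.ALU;st.MEM) dual
  cy2 -> i3+i4 (add.ALU;add.ALU) dual
  cy3 -> i5 (mulh.MUL) no-port MUL/BR
  cy4 -> i6+i7 (bne.BR;sub.ALU) dual
  cy5 -> i8 (or.ALU) RAW+WAW r3
  cy6 -> i9+i10 (add.ALU;ld.MEM) dual

PAIRS = 4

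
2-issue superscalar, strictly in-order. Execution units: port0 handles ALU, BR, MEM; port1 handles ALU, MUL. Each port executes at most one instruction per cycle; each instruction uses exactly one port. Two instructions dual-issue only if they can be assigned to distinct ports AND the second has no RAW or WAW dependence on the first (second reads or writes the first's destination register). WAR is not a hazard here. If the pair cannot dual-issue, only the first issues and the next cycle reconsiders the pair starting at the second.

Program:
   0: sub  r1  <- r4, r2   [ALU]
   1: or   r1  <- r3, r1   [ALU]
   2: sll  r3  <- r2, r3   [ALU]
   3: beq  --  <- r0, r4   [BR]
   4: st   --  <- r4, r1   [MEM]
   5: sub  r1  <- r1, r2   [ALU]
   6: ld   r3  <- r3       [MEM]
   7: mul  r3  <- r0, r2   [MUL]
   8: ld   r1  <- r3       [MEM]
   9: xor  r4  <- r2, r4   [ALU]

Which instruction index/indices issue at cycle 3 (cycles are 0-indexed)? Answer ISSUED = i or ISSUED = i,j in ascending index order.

#0 head=0: sub.ALU i0 RAW+WAW r1
#1 head=1: or.ALU;sll.ALU i1+i2 dual
#2 head=3: beq.BR i3 no-port BR/MEM
#3 head=4: st.MEM;sub.ALU i4+i5 dual
#4 head=6: ld.MEM i6 WAW r3
#5 head=7: mul.MUL i7 RAW r3
#6 head=8: ld.MEM;xor.ALU i8+i9 dual

ISSUED = 4,5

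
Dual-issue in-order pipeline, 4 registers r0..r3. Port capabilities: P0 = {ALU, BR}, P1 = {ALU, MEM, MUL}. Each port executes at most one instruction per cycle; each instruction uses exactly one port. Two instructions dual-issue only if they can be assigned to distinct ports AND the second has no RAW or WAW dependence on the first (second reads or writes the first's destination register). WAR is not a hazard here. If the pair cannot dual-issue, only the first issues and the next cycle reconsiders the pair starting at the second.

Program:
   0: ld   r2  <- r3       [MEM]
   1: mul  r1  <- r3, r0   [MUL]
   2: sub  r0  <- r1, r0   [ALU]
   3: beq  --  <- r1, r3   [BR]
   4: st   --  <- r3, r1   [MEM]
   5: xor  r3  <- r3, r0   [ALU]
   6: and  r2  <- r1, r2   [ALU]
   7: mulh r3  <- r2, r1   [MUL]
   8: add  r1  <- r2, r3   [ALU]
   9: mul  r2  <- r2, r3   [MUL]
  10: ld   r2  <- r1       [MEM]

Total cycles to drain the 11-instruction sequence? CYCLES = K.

c0: i0 ld  no-port MEM/MUL
c1: i1 mul  RAW r1
c2: i2/i3 sub+beq  pair
c3: i4/i5 st+xor  pair
c4: i6 and  RAW r2
c5: i7 mulh  RAW r3
c6: i8/i9 add+mul  pair
c7: i10 ld  tail

CYCLES = 8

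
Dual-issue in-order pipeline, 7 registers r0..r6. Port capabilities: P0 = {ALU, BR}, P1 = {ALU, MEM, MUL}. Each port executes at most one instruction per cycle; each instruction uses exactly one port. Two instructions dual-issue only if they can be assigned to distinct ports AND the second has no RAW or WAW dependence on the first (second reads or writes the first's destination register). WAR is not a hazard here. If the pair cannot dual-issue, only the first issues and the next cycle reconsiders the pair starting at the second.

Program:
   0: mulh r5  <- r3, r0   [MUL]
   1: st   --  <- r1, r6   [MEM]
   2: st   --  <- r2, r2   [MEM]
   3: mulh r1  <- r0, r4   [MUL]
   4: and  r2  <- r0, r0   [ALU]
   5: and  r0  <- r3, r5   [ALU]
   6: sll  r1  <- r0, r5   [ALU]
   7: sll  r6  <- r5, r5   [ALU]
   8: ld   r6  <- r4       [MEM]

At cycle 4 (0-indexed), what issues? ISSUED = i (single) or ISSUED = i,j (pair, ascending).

  cy0 -> i0 (mulh) no-port MUL/MEM
  cy1 -> i1 (st) no-port MEM/MEM
  cy2 -> i2 (st) no-port MEM/MUL
  cy3 -> i3/i4 (mulh+and) 2-wide
  cy4 -> i5 (and) RAW r0
  cy5 -> i6/i7 (sll+sll) 2-wide
  cy6 -> i8 (ld) tail

ISSUED = 5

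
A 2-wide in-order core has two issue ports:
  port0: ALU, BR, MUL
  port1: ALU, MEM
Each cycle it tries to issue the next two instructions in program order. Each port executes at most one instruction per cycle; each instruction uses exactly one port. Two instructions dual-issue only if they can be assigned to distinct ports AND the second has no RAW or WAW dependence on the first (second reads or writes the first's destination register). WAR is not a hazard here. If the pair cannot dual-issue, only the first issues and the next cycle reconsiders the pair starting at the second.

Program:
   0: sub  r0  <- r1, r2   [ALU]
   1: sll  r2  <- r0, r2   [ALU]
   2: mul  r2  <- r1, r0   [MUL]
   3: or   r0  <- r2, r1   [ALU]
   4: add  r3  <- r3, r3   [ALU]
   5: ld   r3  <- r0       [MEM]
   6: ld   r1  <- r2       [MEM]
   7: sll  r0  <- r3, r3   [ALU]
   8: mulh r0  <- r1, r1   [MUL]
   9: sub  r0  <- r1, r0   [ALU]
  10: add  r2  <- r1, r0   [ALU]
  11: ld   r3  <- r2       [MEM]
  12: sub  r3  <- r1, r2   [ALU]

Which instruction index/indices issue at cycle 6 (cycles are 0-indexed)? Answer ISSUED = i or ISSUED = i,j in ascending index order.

ISSUED = 8

#0 head=0: sub.ALU i0 RAW r0
#1 head=1: sll.ALU i1 WAW r2
#2 head=2: mul.MUL i2 RAW r2
#3 head=3: or.ALU/add.ALU i3+i4 pair
#4 head=5: ld.MEM i5 no-port MEM/MEM
#5 head=6: ld.MEM/sll.ALU i6+i7 pair
#6 head=8: mulh.MUL i8 RAW+WAW r0
#7 head=9: sub.ALU i9 RAW r0
#8 head=10: add.ALU i10 RAW r2
#9 head=11: ld.MEM i11 WAW r3
#10 head=12: sub.ALU i12 tail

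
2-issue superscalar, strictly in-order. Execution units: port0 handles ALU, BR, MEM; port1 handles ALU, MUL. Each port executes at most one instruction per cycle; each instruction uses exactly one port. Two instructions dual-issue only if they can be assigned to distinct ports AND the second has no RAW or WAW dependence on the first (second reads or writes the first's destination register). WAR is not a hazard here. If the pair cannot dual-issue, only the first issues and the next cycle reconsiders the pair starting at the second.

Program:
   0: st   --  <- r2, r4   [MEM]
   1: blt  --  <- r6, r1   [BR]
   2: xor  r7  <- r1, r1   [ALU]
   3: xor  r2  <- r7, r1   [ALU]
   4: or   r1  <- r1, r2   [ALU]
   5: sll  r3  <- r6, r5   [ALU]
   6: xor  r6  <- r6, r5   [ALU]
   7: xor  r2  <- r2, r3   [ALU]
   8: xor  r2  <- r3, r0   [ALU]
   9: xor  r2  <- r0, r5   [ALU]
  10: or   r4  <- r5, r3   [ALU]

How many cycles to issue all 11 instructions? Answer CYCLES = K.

CYCLES = 7

0. st.MEM @i0  | no-port MEM/BR
1. blt.BR/xor.ALU @i1/i2  | dual
2. xor.ALU @i3  | RAW r2
3. or.ALU/sll.ALU @i4/i5  | dual
4. xor.ALU/xor.ALU @i6/i7  | dual
5. xor.ALU @i8  | WAW r2
6. xor.ALU/or.ALU @i9/i10  | dual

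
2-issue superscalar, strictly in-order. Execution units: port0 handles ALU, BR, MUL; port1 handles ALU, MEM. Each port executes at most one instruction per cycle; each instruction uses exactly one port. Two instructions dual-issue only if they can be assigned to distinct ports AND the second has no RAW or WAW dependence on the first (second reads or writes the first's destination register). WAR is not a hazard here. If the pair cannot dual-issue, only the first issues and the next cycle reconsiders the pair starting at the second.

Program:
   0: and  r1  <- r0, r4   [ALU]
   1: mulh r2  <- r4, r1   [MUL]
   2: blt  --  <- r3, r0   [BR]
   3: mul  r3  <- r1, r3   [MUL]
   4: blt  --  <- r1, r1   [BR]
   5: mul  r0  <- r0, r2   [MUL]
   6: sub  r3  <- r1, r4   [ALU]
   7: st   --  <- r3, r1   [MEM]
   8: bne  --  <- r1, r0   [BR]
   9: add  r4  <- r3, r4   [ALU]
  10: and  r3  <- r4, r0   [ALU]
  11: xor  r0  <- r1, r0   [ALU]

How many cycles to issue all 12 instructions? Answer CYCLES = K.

CYCLES = 9

t=0 i0:and ; RAW r1
t=1 i1:mulh ; no-port MUL/BR
t=2 i2:blt ; no-port BR/MUL
t=3 i3:mul ; no-port MUL/BR
t=4 i4:blt ; no-port BR/MUL
t=5 i5/i6:mul sub ; dual
t=6 i7/i8:st bne ; dual
t=7 i9:add ; RAW r4
t=8 i10/i11:and xor ; dual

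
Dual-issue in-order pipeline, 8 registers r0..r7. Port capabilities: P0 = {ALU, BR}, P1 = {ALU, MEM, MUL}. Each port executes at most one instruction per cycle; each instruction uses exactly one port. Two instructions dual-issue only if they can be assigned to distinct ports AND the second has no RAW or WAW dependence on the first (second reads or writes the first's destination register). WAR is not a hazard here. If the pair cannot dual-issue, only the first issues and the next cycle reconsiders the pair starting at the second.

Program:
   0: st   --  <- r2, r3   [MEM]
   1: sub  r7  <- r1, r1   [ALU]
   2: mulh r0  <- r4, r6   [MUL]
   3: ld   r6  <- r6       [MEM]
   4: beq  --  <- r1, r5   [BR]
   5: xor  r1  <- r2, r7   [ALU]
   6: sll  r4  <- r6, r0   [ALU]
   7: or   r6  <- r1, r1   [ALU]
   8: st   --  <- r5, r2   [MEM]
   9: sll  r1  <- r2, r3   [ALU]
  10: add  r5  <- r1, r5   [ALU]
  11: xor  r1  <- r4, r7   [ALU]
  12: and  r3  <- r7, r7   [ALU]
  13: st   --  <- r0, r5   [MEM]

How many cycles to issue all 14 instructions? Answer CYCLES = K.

CYCLES = 8

  cy0 -> i0+i1 (st.MEM;sub.ALU) pair
  cy1 -> i2 (mulh.MUL) no-port MUL/MEM
  cy2 -> i3+i4 (ld.MEM;beq.BR) pair
  cy3 -> i5+i6 (xor.ALU;sll.ALU) pair
  cy4 -> i7+i8 (or.ALU;st.MEM) pair
  cy5 -> i9 (sll.ALU) RAW r1
  cy6 -> i10+i11 (add.ALU;xor.ALU) pair
  cy7 -> i12+i13 (and.ALU;st.MEM) pair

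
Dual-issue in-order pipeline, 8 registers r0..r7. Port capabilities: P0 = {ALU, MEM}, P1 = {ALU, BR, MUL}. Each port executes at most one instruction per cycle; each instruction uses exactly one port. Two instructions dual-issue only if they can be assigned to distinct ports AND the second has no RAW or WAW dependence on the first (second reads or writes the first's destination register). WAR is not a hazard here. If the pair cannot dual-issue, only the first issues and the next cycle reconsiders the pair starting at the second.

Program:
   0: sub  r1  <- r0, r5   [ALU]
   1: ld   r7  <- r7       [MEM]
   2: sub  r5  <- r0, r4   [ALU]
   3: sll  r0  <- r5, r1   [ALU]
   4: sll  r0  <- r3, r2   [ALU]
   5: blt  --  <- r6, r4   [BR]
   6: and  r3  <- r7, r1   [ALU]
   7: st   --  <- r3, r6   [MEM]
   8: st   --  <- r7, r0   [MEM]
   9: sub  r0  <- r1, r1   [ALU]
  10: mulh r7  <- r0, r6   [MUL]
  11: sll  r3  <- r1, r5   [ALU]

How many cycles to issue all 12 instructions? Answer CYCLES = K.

[0] i0&i1  sub.ALU/ld.MEM  -- 2-wide
[1] i2  sub.ALU  -- RAW r5
[2] i3  sll.ALU  -- WAW r0
[3] i4&i5  sll.ALU/blt.BR  -- 2-wide
[4] i6  and.ALU  -- RAW r3
[5] i7  st.MEM  -- no-port MEM/MEM
[6] i8&i9  st.MEM/sub.ALU  -- 2-wide
[7] i10&i11  mulh.MUL/sll.ALU  -- 2-wide

CYCLES = 8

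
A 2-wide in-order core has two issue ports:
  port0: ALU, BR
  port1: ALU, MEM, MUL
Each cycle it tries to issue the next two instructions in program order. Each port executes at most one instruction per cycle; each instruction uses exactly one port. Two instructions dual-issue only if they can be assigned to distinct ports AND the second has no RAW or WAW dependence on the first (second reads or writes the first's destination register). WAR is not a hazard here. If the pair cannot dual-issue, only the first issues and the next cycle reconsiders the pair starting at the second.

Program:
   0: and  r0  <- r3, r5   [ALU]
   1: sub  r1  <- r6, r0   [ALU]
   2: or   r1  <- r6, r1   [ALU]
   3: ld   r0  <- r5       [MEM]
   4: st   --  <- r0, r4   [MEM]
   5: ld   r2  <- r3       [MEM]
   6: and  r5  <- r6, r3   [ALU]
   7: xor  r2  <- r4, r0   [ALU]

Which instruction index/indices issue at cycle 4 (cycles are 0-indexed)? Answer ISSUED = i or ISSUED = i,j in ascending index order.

ISSUED = 5,6

0. and.ALU @i0  | RAW r0
1. sub.ALU @i1  | RAW+WAW r1
2. or.ALU/ld.MEM @i2+i3  | dual
3. st.MEM @i4  | no-port MEM/MEM
4. ld.MEM/and.ALU @i5+i6  | dual
5. xor.ALU @i7  | tail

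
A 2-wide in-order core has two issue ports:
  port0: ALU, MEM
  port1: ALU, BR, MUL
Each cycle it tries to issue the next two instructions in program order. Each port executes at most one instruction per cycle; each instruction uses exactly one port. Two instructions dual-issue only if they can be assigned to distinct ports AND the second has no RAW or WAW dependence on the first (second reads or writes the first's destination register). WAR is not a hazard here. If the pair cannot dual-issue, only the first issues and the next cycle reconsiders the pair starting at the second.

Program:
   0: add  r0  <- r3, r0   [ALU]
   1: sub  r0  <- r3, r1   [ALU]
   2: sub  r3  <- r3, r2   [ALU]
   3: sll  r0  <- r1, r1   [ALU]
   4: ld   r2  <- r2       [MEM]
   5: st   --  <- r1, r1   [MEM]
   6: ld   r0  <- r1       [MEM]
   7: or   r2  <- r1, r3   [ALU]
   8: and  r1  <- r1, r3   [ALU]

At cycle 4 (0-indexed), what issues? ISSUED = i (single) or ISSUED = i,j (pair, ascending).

ISSUED = 6,7

0. add @i0  | WAW r0
1. sub;sub @i1&i2  | 2-wide
2. sll;ld @i3&i4  | 2-wide
3. st @i5  | no-port MEM/MEM
4. ld;or @i6&i7  | 2-wide
5. and @i8  | tail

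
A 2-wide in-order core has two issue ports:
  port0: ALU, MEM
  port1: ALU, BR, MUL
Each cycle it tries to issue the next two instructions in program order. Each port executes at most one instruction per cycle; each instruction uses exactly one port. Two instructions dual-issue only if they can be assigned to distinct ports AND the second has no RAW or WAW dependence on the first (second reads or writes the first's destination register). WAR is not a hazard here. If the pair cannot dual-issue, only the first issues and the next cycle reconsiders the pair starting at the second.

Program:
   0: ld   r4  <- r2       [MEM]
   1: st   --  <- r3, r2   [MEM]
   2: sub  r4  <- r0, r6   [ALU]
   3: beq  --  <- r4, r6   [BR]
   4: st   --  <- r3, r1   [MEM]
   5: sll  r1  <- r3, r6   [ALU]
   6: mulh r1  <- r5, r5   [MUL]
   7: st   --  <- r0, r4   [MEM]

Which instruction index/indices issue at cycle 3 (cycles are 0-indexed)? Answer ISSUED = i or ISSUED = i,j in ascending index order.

ISSUED = 5

[0] i0  ld  -- no-port MEM/MEM
[1] i1&i2  st/sub  -- dual
[2] i3&i4  beq/st  -- dual
[3] i5  sll  -- WAW r1
[4] i6&i7  mulh/st  -- dual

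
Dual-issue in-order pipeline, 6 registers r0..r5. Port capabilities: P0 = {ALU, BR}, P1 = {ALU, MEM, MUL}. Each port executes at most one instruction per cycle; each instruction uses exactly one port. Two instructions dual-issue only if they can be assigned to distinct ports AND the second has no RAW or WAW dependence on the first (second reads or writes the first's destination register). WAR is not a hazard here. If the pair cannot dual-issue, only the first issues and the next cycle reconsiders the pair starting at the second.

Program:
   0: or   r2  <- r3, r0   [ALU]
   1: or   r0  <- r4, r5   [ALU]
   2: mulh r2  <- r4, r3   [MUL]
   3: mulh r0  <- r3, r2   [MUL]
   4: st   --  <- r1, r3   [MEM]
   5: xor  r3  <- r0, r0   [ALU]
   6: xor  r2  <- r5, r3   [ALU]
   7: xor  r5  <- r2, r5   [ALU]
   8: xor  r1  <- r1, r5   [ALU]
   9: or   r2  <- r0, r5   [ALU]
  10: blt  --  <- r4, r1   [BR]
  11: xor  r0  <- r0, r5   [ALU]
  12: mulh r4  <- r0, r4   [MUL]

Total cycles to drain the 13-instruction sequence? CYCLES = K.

#0 head=0: or or i0&i1 2-wide
#1 head=2: mulh i2 no-port MUL/MUL
#2 head=3: mulh i3 no-port MUL/MEM
#3 head=4: st xor i4&i5 2-wide
#4 head=6: xor i6 RAW r2
#5 head=7: xor i7 RAW r5
#6 head=8: xor or i8&i9 2-wide
#7 head=10: blt xor i10&i11 2-wide
#8 head=12: mulh i12 tail

CYCLES = 9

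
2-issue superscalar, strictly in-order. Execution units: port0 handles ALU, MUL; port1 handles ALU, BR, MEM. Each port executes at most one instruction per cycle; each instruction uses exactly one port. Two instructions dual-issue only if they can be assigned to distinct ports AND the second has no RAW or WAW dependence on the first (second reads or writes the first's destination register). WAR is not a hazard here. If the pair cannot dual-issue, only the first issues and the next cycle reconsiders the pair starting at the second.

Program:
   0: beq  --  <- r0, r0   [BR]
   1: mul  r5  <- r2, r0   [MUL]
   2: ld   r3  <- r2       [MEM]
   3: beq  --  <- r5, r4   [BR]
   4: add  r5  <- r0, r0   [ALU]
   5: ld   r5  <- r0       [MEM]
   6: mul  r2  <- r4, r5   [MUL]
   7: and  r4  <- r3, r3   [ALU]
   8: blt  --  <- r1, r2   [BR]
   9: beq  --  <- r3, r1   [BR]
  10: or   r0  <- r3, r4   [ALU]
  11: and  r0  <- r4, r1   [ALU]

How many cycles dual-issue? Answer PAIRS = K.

#0 head=0: beq+mul i0,i1 pair
#1 head=2: ld i2 no-port MEM/BR
#2 head=3: beq+add i3,i4 pair
#3 head=5: ld i5 RAW r5
#4 head=6: mul+and i6,i7 pair
#5 head=8: blt i8 no-port BR/BR
#6 head=9: beq+or i9,i10 pair
#7 head=11: and i11 tail

PAIRS = 4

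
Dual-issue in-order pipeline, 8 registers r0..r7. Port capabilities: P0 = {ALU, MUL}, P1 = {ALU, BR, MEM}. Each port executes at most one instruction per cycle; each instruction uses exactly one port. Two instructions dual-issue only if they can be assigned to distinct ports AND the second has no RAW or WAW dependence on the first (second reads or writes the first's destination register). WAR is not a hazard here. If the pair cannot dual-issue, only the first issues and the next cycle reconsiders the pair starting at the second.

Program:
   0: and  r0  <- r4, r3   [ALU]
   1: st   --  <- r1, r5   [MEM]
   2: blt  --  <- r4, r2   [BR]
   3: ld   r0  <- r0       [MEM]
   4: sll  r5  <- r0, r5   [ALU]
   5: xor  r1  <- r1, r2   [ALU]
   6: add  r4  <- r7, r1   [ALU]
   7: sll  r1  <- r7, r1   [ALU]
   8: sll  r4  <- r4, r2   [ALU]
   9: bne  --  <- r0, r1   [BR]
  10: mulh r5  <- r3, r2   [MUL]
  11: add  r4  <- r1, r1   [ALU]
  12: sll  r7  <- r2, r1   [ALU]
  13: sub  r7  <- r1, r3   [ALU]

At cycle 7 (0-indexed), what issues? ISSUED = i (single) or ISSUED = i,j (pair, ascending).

  cy0 -> i0+i1 (and;st) dual
  cy1 -> i2 (blt) no-port BR/MEM
  cy2 -> i3 (ld) RAW r0
  cy3 -> i4+i5 (sll;xor) dual
  cy4 -> i6+i7 (add;sll) dual
  cy5 -> i8+i9 (sll;bne) dual
  cy6 -> i10+i11 (mulh;add) dual
  cy7 -> i12 (sll) WAW r7
  cy8 -> i13 (sub) tail

ISSUED = 12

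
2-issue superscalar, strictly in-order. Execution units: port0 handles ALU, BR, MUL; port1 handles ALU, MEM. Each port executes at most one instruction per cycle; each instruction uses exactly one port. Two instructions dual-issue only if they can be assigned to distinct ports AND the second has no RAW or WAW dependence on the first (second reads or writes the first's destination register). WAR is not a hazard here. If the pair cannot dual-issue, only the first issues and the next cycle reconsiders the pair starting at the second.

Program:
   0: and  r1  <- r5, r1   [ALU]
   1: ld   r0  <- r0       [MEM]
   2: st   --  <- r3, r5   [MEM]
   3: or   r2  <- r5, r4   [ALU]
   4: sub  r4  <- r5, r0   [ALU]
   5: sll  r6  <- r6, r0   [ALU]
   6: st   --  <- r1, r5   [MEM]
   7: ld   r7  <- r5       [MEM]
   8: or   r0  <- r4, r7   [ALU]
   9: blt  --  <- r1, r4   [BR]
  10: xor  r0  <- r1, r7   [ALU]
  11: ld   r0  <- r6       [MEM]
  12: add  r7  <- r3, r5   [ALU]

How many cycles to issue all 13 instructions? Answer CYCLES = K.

CYCLES = 8

#0 head=0: and.ALU+ld.MEM i0+i1 pair
#1 head=2: st.MEM+or.ALU i2+i3 pair
#2 head=4: sub.ALU+sll.ALU i4+i5 pair
#3 head=6: st.MEM i6 no-port MEM/MEM
#4 head=7: ld.MEM i7 RAW r7
#5 head=8: or.ALU+blt.BR i8+i9 pair
#6 head=10: xor.ALU i10 WAW r0
#7 head=11: ld.MEM+add.ALU i11+i12 pair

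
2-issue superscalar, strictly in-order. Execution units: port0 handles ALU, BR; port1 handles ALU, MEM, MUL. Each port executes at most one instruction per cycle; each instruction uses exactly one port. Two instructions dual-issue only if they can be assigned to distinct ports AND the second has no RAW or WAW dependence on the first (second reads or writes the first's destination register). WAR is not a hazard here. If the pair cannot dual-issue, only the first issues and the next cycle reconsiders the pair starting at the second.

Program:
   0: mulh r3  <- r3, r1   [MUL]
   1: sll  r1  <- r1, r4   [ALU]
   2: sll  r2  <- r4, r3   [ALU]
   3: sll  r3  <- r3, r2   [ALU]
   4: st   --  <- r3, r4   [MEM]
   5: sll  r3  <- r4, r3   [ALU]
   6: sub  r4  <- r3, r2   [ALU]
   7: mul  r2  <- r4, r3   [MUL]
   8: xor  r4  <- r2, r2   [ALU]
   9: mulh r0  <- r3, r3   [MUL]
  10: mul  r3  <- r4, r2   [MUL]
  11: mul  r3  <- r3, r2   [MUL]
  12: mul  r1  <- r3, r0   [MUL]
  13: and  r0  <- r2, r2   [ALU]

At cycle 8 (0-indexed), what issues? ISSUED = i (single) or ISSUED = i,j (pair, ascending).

0. mulh.MUL;sll.ALU @i0/i1  | pair
1. sll.ALU @i2  | RAW r2
2. sll.ALU @i3  | RAW r3
3. st.MEM;sll.ALU @i4/i5  | pair
4. sub.ALU @i6  | RAW r4
5. mul.MUL @i7  | RAW r2
6. xor.ALU;mulh.MUL @i8/i9  | pair
7. mul.MUL @i10  | no-port MUL/MUL
8. mul.MUL @i11  | no-port MUL/MUL
9. mul.MUL;and.ALU @i12/i13  | pair

ISSUED = 11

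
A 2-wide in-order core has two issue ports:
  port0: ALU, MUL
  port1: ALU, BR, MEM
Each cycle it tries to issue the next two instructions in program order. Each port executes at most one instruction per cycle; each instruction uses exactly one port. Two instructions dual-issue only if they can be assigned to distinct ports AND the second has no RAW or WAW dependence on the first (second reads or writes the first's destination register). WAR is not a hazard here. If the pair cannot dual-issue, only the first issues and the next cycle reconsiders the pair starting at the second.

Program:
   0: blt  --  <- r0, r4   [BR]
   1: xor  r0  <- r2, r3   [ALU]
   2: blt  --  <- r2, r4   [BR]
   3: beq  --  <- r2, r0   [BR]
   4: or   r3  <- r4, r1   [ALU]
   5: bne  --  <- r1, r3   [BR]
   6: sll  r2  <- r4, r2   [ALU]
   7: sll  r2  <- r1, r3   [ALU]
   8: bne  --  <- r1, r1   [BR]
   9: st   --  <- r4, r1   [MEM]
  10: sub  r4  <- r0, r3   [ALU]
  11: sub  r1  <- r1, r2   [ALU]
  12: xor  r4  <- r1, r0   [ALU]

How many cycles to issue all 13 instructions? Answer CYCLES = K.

CYCLES = 8

[0] i0&i1  blt.BR xor.ALU  -- dual
[1] i2  blt.BR  -- no-port BR/BR
[2] i3&i4  beq.BR or.ALU  -- dual
[3] i5&i6  bne.BR sll.ALU  -- dual
[4] i7&i8  sll.ALU bne.BR  -- dual
[5] i9&i10  st.MEM sub.ALU  -- dual
[6] i11  sub.ALU  -- RAW r1
[7] i12  xor.ALU  -- tail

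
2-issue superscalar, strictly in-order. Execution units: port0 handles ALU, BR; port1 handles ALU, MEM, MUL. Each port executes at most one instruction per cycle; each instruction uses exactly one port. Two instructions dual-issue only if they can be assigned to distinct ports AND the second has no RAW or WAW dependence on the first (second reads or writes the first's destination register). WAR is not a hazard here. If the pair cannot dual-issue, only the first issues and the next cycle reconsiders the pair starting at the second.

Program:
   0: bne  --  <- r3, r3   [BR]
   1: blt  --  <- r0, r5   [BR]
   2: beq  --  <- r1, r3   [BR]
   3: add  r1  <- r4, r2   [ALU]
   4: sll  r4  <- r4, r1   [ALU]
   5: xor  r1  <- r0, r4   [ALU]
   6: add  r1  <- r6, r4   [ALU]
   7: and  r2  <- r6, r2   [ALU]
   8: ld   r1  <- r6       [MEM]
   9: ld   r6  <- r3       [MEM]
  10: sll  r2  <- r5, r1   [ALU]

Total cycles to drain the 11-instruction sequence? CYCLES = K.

  cy0 -> i0 (bne) no-port BR/BR
  cy1 -> i1 (blt) no-port BR/BR
  cy2 -> i2,i3 (beq;add) 2-wide
  cy3 -> i4 (sll) RAW r4
  cy4 -> i5 (xor) WAW r1
  cy5 -> i6,i7 (add;and) 2-wide
  cy6 -> i8 (ld) no-port MEM/MEM
  cy7 -> i9,i10 (ld;sll) 2-wide

CYCLES = 8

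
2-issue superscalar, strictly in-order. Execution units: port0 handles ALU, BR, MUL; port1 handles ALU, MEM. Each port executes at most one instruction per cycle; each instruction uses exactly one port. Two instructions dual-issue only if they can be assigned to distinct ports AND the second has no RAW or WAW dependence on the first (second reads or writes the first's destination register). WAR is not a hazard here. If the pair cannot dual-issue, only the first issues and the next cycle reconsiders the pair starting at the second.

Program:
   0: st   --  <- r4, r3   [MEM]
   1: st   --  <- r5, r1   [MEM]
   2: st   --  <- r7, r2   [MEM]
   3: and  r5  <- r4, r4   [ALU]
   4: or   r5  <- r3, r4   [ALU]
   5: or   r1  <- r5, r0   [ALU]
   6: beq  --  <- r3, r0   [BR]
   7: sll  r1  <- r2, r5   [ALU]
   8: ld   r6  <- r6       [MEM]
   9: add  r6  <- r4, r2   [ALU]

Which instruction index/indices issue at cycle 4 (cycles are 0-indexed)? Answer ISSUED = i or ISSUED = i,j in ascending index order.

ISSUED = 5,6

[0] i0  st  -- no-port MEM/MEM
[1] i1  st  -- no-port MEM/MEM
[2] i2+i3  st+and  -- 2-wide
[3] i4  or  -- RAW r5
[4] i5+i6  or+beq  -- 2-wide
[5] i7+i8  sll+ld  -- 2-wide
[6] i9  add  -- tail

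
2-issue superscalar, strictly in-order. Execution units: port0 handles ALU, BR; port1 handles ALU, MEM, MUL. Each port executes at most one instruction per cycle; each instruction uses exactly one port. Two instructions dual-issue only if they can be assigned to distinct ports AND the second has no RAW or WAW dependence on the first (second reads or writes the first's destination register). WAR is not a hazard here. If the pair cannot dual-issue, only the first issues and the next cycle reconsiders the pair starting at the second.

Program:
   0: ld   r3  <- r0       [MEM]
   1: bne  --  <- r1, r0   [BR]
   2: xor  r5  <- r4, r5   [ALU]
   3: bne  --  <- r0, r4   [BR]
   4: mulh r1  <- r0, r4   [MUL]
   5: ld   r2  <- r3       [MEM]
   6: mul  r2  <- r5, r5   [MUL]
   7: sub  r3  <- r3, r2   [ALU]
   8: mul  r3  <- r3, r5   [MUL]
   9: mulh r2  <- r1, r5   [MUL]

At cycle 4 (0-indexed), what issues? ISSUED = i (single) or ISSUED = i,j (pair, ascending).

ISSUED = 6

c0: i0&i1 ld+bne  dual
c1: i2&i3 xor+bne  dual
c2: i4 mulh  no-port MUL/MEM
c3: i5 ld  no-port MEM/MUL
c4: i6 mul  RAW r2
c5: i7 sub  RAW+WAW r3
c6: i8 mul  no-port MUL/MUL
c7: i9 mulh  tail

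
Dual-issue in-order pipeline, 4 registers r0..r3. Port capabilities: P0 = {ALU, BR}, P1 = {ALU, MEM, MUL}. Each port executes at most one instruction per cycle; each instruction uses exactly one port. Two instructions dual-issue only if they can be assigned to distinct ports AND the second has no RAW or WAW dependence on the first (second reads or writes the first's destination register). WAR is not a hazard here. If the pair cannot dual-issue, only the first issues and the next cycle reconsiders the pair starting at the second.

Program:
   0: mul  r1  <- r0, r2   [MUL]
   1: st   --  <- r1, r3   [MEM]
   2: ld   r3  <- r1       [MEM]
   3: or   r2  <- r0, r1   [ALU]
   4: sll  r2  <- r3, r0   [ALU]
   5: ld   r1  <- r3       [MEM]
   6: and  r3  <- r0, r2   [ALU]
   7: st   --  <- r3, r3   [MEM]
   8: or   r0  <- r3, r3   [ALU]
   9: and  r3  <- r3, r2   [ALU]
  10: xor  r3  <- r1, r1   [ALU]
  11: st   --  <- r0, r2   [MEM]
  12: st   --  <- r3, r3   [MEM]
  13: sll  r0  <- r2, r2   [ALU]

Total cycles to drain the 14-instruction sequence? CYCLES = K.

CYCLES = 9

#0 head=0: mul.MUL i0 no-port MUL/MEM
#1 head=1: st.MEM i1 no-port MEM/MEM
#2 head=2: ld.MEM+or.ALU i2+i3 dual
#3 head=4: sll.ALU+ld.MEM i4+i5 dual
#4 head=6: and.ALU i6 RAW r3
#5 head=7: st.MEM+or.ALU i7+i8 dual
#6 head=9: and.ALU i9 WAW r3
#7 head=10: xor.ALU+st.MEM i10+i11 dual
#8 head=12: st.MEM+sll.ALU i12+i13 dual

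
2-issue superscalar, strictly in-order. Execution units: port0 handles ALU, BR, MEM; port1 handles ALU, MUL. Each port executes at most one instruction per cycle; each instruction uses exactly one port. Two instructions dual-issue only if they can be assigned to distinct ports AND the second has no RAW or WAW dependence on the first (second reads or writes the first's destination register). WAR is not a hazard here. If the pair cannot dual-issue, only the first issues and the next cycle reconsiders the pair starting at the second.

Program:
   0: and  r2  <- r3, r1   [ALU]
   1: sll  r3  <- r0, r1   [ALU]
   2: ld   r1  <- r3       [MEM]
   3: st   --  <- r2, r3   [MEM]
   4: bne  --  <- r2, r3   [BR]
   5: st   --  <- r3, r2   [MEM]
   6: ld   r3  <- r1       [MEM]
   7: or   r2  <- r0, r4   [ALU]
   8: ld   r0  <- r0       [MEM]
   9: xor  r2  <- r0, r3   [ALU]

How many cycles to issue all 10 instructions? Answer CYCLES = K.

t=0 i0,i1:and+sll ; 2-wide
t=1 i2:ld ; no-port MEM/MEM
t=2 i3:st ; no-port MEM/BR
t=3 i4:bne ; no-port BR/MEM
t=4 i5:st ; no-port MEM/MEM
t=5 i6,i7:ld+or ; 2-wide
t=6 i8:ld ; RAW r0
t=7 i9:xor ; tail

CYCLES = 8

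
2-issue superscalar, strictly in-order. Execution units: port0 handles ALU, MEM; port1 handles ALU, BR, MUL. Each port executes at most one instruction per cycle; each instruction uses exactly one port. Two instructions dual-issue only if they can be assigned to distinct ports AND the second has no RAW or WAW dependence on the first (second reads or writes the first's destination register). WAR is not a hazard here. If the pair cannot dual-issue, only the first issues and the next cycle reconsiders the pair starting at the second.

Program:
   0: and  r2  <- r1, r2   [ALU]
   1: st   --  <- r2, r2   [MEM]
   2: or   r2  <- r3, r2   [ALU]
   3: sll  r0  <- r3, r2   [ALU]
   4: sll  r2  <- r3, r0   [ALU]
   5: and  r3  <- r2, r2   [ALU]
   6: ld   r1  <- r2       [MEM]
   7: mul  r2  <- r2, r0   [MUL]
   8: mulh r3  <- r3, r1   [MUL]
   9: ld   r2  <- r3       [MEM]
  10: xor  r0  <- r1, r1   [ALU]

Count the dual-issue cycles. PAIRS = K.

PAIRS = 3

c0: i0 and.ALU  RAW r2
c1: i1&i2 st.MEM/or.ALU  pair
c2: i3 sll.ALU  RAW r0
c3: i4 sll.ALU  RAW r2
c4: i5&i6 and.ALU/ld.MEM  pair
c5: i7 mul.MUL  no-port MUL/MUL
c6: i8 mulh.MUL  RAW r3
c7: i9&i10 ld.MEM/xor.ALU  pair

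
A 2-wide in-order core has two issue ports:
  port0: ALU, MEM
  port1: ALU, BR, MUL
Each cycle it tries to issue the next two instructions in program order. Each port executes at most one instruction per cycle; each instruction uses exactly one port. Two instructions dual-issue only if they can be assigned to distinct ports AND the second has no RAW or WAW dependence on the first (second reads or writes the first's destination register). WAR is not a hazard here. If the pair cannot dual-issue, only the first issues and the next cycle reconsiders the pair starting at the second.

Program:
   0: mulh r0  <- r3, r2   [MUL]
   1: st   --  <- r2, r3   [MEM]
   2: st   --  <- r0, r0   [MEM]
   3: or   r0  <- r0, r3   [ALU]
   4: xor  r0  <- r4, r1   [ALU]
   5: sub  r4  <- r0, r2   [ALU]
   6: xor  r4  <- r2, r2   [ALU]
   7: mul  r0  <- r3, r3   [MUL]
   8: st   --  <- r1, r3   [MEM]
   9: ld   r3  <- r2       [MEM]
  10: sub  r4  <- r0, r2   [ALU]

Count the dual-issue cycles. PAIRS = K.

#0 head=0: mulh;st i0+i1 dual
#1 head=2: st;or i2+i3 dual
#2 head=4: xor i4 RAW r0
#3 head=5: sub i5 WAW r4
#4 head=6: xor;mul i6+i7 dual
#5 head=8: st i8 no-port MEM/MEM
#6 head=9: ld;sub i9+i10 dual

PAIRS = 4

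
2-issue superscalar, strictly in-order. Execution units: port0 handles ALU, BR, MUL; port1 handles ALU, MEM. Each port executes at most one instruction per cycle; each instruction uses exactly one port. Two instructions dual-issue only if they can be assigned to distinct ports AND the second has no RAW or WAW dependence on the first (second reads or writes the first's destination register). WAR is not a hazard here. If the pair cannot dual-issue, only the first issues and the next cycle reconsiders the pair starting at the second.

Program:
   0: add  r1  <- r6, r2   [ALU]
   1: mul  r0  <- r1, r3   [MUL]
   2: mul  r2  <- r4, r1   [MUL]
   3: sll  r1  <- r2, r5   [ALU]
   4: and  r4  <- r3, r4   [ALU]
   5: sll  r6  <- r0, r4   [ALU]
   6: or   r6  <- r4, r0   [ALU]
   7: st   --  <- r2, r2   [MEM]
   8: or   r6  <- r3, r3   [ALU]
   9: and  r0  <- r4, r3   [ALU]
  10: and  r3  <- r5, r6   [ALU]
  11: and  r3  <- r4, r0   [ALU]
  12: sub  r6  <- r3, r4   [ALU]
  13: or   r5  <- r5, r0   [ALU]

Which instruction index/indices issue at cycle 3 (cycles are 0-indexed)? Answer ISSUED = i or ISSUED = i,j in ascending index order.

#0 head=0: add.ALU i0 RAW r1
#1 head=1: mul.MUL i1 no-port MUL/MUL
#2 head=2: mul.MUL i2 RAW r2
#3 head=3: sll.ALU;and.ALU i3,i4 2-wide
#4 head=5: sll.ALU i5 WAW r6
#5 head=6: or.ALU;st.MEM i6,i7 2-wide
#6 head=8: or.ALU;and.ALU i8,i9 2-wide
#7 head=10: and.ALU i10 WAW r3
#8 head=11: and.ALU i11 RAW r3
#9 head=12: sub.ALU;or.ALU i12,i13 2-wide

ISSUED = 3,4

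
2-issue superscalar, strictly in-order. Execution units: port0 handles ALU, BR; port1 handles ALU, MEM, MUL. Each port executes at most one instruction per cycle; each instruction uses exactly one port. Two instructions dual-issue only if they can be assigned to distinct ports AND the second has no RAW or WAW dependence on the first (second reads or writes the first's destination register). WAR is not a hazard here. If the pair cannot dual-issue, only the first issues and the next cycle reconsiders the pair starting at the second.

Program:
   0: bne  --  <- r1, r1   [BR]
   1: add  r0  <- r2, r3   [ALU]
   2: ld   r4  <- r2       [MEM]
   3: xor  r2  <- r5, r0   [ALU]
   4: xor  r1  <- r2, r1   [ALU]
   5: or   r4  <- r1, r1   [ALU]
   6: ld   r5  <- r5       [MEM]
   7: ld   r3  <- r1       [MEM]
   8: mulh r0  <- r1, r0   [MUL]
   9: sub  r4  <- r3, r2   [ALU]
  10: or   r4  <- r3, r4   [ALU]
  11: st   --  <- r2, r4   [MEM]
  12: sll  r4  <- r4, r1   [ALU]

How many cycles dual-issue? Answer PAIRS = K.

PAIRS = 5

  cy0 -> i0,i1 (bne+add) 2-wide
  cy1 -> i2,i3 (ld+xor) 2-wide
  cy2 -> i4 (xor) RAW r1
  cy3 -> i5,i6 (or+ld) 2-wide
  cy4 -> i7 (ld) no-port MEM/MUL
  cy5 -> i8,i9 (mulh+sub) 2-wide
  cy6 -> i10 (or) RAW r4
  cy7 -> i11,i12 (st+sll) 2-wide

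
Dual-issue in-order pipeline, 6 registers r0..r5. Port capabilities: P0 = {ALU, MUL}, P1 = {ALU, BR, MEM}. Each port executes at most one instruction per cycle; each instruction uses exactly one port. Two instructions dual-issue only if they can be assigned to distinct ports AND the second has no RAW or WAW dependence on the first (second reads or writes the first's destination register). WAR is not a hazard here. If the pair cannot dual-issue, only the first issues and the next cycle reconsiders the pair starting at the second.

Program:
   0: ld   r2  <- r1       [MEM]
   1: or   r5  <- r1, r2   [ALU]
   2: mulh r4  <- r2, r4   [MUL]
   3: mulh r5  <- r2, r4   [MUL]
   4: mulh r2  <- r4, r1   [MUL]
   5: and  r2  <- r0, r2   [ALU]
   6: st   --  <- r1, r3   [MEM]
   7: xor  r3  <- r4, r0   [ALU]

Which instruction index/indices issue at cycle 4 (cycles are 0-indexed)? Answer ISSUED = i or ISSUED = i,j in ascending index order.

ISSUED = 5,6

  cy0 -> i0 (ld.MEM) RAW r2
  cy1 -> i1/i2 (or.ALU;mulh.MUL) pair
  cy2 -> i3 (mulh.MUL) no-port MUL/MUL
  cy3 -> i4 (mulh.MUL) RAW+WAW r2
  cy4 -> i5/i6 (and.ALU;st.MEM) pair
  cy5 -> i7 (xor.ALU) tail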